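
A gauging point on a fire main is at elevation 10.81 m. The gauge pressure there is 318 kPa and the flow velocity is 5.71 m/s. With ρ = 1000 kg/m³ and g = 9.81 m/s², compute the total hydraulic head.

Pressure head ψ = P/(ρg) = 318×1000 / (1000 × 9.81) = 32.42 m.
Velocity head = v²/(2g) = 5.71² / (2 × 9.81) = 1.662 m.
h = z + ψ + v²/(2g) = 10.81 + 32.42 + 1.662 = 44.89 m.

h ≈ 44.89 m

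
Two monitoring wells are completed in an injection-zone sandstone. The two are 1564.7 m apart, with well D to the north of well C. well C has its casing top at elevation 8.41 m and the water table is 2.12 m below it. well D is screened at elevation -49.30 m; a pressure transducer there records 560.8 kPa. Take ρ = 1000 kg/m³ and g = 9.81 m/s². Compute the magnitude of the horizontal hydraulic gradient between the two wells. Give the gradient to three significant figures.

i ≈ 0.00101

Total head at well C: h = 8.41 − 2.12 = 6.29 m.
Pressure head at well D: ψ = P/(ρg) = 560.8×1000 / (1000 × 9.81) = 57.17 m.
Total head at well D: h = z + ψ = -49.30 + 57.17 = 7.87 m.
Head difference: h(well C) − h(well D) = 6.29 − 7.87 = -1.58 m.
Hydraulic gradient: i = |Δh| / L = 1.58 / 1564.7 = 0.00101.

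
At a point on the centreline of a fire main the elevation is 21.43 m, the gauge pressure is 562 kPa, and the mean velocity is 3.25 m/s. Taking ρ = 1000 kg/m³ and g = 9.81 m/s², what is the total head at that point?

h ≈ 79.26 m

Pressure head ψ = P/(ρg) = 562×1000 / (1000 × 9.81) = 57.29 m.
Velocity head = v²/(2g) = 3.25² / (2 × 9.81) = 0.538 m.
h = z + ψ + v²/(2g) = 21.43 + 57.29 + 0.538 = 79.26 m.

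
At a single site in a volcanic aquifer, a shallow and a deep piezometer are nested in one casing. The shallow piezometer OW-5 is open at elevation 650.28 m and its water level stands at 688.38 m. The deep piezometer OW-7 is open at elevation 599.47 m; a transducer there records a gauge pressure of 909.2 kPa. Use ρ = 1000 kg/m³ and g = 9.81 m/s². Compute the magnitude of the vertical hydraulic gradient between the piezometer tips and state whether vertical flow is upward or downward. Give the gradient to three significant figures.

|i_v| ≈ 0.0742; vertical flow is upward

Total head at OW-5: h = 688.38 m (water level in the standpipe).
Pressure head at OW-7: ψ = P/(ρg) = 909.2×1000 / (1000 × 9.81) = 92.68 m.
Total head at OW-7: h = z + ψ = 599.47 + 92.68 = 692.15 m.
Δh = h(OW-5) − h(OW-7) = 688.38 − 692.15 = -3.77 m.
Vertical separation Δz = 650.28 − 599.47 = 50.81 m.
|i_v| = |Δh| / Δz = 3.77 / 50.81 = 0.0742.
Head is higher in the deep piezometer, so vertical flow is upward (discharge condition).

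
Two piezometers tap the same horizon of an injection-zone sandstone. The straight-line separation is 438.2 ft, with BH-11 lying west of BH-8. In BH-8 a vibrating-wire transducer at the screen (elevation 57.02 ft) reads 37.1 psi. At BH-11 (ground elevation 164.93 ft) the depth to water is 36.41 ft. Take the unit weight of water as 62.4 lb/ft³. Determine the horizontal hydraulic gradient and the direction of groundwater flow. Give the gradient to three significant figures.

Pressure head at BH-8: ψ = 144·P/γ = 144 × 37.1 / 62.4 = 85.62 ft.
Total head at BH-8: h = z + ψ = 57.02 + 85.62 = 142.64 ft.
Total head at BH-11: h = 164.93 − 36.41 = 128.52 ft.
Head difference: h(BH-8) − h(BH-11) = 142.64 − 128.52 = 14.12 ft.
Hydraulic gradient: i = |Δh| / L = 14.12 / 438.2 = 0.0322.
Flow is from higher to lower head: from BH-8 toward BH-11, i.e. toward the west.

i ≈ 0.0322; groundwater flows toward the west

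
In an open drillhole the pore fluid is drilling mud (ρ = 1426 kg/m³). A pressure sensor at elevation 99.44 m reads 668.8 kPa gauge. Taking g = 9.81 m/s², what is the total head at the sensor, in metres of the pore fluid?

h ≈ 147.25 m

ψ = P/(ρg) = 668.8×1000 / (1426 × 9.81) = 47.81 m.
h = z + ψ = 99.44 + 47.81 = 147.25 m.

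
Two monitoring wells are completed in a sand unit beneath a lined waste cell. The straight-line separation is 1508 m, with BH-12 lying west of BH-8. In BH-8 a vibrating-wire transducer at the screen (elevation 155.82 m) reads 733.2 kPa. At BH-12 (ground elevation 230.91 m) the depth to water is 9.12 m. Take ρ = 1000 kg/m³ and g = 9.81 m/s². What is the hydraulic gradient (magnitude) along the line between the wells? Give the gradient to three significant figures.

i ≈ 0.00582

Pressure head at BH-8: ψ = P/(ρg) = 733.2×1000 / (1000 × 9.81) = 74.74 m.
Total head at BH-8: h = z + ψ = 155.82 + 74.74 = 230.56 m.
Total head at BH-12: h = 230.91 − 9.12 = 221.79 m.
Head difference: h(BH-8) − h(BH-12) = 230.56 − 221.79 = 8.77 m.
Hydraulic gradient: i = |Δh| / L = 8.77 / 1508 = 0.00582.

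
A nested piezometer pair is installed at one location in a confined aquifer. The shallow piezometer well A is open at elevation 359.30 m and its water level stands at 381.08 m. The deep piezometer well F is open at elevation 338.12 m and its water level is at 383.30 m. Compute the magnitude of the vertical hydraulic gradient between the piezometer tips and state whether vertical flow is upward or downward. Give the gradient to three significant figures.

Total head at well A: h = 381.08 m (water level in the standpipe).
Total head at well F: h = 383.30 m.
Δh = h(well A) − h(well F) = 381.08 − 383.30 = -2.22 m.
Vertical separation Δz = 359.30 − 338.12 = 21.18 m.
|i_v| = |Δh| / Δz = 2.22 / 21.18 = 0.105.
Head is higher in the deep piezometer, so vertical flow is upward (discharge condition).

|i_v| ≈ 0.105; vertical flow is upward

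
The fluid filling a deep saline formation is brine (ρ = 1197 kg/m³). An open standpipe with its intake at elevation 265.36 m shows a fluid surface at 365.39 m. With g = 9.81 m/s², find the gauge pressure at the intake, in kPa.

P ≈ 1170 kPa

Pressure head ψ = h − z = 365.39 − 265.36 = 100.03 m.
P = ρgψ = 1197 × 9.81 × 100.03 = 1174609 Pa ≈ 1170 kPa.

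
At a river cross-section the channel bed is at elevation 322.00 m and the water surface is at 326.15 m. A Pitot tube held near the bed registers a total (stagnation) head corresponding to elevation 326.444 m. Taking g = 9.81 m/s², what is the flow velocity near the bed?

Near the bed, under hydrostatic conditions, the piezometric head (z + ψ) equals the free-surface elevation, 326.15 m.
Velocity head = total − piezometric = 326.444 − 326.15 = 0.294 m.
v = √(2g·h_v) = √(2 × 9.81 × 0.294) = 2.40 m/s.

v ≈ 2.40 m/s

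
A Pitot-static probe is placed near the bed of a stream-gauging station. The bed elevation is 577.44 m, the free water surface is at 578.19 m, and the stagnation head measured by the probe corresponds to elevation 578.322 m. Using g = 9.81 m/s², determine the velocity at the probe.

Near the bed, under hydrostatic conditions, the piezometric head (z + ψ) equals the free-surface elevation, 578.19 m.
Velocity head = total − piezometric = 578.322 − 578.19 = 0.132 m.
v = √(2g·h_v) = √(2 × 9.81 × 0.132) = 1.61 m/s.

v ≈ 1.61 m/s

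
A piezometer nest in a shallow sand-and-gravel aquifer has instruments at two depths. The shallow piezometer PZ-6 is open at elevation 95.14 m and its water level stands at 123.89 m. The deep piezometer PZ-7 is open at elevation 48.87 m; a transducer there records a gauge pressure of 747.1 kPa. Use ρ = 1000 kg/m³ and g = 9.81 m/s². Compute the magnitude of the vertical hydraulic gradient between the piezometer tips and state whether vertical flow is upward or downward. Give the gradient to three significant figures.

|i_v| ≈ 0.0246; vertical flow is upward

Total head at PZ-6: h = 123.89 m (water level in the standpipe).
Pressure head at PZ-7: ψ = P/(ρg) = 747.1×1000 / (1000 × 9.81) = 76.16 m.
Total head at PZ-7: h = z + ψ = 48.87 + 76.16 = 125.03 m.
Δh = h(PZ-6) − h(PZ-7) = 123.89 − 125.03 = -1.14 m.
Vertical separation Δz = 95.14 − 48.87 = 46.27 m.
|i_v| = |Δh| / Δz = 1.14 / 46.27 = 0.0246.
Head is higher in the deep piezometer, so vertical flow is upward (discharge condition).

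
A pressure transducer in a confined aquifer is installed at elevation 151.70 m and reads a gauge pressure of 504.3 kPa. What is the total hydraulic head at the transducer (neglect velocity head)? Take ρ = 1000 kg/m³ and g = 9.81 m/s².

ψ = P/(ρg) = 504.3×1000 / (1000 × 9.81) = 51.41 m.
h = z + ψ = 151.70 + 51.41 = 203.11 m.

h ≈ 203.11 m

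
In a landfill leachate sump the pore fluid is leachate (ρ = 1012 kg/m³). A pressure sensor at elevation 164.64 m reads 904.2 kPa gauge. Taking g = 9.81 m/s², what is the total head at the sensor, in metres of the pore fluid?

ψ = P/(ρg) = 904.2×1000 / (1012 × 9.81) = 91.08 m.
h = z + ψ = 164.64 + 91.08 = 255.72 m.

h ≈ 255.72 m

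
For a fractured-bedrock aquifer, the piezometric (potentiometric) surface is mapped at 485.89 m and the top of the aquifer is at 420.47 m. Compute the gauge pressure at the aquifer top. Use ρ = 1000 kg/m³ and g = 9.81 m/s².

Pressure head at the aquifer top: ψ = h − z = 485.89 − 420.47 = 65.42 m.
P = ρgψ = 1000 × 9.81 × 65.42 = 641770 Pa ≈ 642 kPa.

P ≈ 642 kPa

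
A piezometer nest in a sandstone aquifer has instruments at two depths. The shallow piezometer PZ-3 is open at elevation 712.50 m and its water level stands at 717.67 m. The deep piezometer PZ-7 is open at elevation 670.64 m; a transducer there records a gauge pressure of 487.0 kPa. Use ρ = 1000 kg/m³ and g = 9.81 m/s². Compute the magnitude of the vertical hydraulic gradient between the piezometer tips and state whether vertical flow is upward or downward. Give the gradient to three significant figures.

Total head at PZ-3: h = 717.67 m (water level in the standpipe).
Pressure head at PZ-7: ψ = P/(ρg) = 487.0×1000 / (1000 × 9.81) = 49.64 m.
Total head at PZ-7: h = z + ψ = 670.64 + 49.64 = 720.28 m.
Δh = h(PZ-3) − h(PZ-7) = 717.67 − 720.28 = -2.61 m.
Vertical separation Δz = 712.50 − 670.64 = 41.86 m.
|i_v| = |Δh| / Δz = 2.61 / 41.86 = 0.0624.
Head is higher in the deep piezometer, so vertical flow is upward (discharge condition).

|i_v| ≈ 0.0624; vertical flow is upward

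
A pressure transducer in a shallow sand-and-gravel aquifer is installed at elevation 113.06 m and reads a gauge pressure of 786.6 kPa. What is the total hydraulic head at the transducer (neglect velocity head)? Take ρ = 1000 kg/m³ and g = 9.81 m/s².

h ≈ 193.24 m

ψ = P/(ρg) = 786.6×1000 / (1000 × 9.81) = 80.18 m.
h = z + ψ = 113.06 + 80.18 = 193.24 m.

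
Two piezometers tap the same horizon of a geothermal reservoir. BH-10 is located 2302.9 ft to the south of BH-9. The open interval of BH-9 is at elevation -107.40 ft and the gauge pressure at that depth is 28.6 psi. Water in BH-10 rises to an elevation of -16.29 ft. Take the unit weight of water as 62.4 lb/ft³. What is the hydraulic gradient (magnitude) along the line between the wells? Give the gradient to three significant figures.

i ≈ 0.0109

Pressure head at BH-9: ψ = 144·P/γ = 144 × 28.6 / 62.4 = 66.00 ft.
Total head at BH-9: h = z + ψ = -107.40 + 66.00 = -41.40 ft.
Total head at BH-10: h = -16.29 ft (water level in the piezometer is the total head).
Head difference: h(BH-9) − h(BH-10) = -41.40 − (-16.29) = -25.11 ft.
Hydraulic gradient: i = |Δh| / L = 25.11 / 2302.9 = 0.0109.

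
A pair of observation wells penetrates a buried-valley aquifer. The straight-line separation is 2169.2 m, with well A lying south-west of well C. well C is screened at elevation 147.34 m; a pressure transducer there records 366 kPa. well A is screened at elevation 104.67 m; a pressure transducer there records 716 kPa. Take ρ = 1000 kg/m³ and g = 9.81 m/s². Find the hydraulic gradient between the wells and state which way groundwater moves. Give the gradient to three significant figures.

Pressure head at well C: ψ = P/(ρg) = 366×1000 / (1000 × 9.81) = 37.31 m.
Total head at well C: h = z + ψ = 147.34 + 37.31 = 184.65 m.
Pressure head at well A: ψ = P/(ρg) = 716×1000 / (1000 × 9.81) = 72.99 m.
Total head at well A: h = z + ψ = 104.67 + 72.99 = 177.66 m.
Head difference: h(well C) − h(well A) = 184.65 − 177.66 = 6.99 m.
Hydraulic gradient: i = |Δh| / L = 6.99 / 2169.2 = 0.00322.
Flow is from higher to lower head: from well C toward well A, i.e. toward the south-west.

i ≈ 0.00322; groundwater flows toward the south-west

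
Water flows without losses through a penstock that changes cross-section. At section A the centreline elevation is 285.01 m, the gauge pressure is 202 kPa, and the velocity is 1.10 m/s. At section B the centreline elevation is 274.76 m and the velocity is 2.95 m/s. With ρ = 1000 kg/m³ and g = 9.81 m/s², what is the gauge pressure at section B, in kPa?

Pressure head at A: ψ₁ = P₁/(ρg) = 202×1000 / (1000 × 9.81) = 20.59 m.
Velocity heads: v₁²/2g = 1.10²/19.62 = 0.062 m; v₂²/2g = 2.95²/19.62 = 0.444 m.
Total head H = z₁ + ψ₁ + v₁²/2g = 285.01 + 20.59 + 0.062 = 305.66 m.
ψ₂ = H − z₂ − v₂²/2g = 305.66 − 274.76 − 0.444 = 30.46 m.
P₂ = ρgψ₂ = 1000 × 9.81 × 30.46 ≈ 299 kPa.

P₂ ≈ 299 kPa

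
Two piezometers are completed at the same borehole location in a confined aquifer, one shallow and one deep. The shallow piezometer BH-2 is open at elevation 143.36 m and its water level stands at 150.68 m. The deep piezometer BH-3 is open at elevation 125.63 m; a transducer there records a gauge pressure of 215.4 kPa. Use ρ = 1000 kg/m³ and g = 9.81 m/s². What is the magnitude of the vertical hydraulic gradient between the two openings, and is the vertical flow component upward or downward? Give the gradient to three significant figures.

|i_v| ≈ 0.174; vertical flow is downward

Total head at BH-2: h = 150.68 m (water level in the standpipe).
Pressure head at BH-3: ψ = P/(ρg) = 215.4×1000 / (1000 × 9.81) = 21.96 m.
Total head at BH-3: h = z + ψ = 125.63 + 21.96 = 147.59 m.
Δh = h(BH-2) − h(BH-3) = 150.68 − 147.59 = 3.09 m.
Vertical separation Δz = 143.36 − 125.63 = 17.73 m.
|i_v| = |Δh| / Δz = 3.09 / 17.73 = 0.174.
Head is higher in the shallow piezometer, so vertical flow is downward (recharge condition).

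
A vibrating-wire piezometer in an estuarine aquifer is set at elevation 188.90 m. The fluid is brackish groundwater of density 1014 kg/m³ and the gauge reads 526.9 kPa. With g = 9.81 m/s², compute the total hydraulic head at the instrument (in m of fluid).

h ≈ 241.87 m

ψ = P/(ρg) = 526.9×1000 / (1014 × 9.81) = 52.97 m.
h = z + ψ = 188.90 + 52.97 = 241.87 m.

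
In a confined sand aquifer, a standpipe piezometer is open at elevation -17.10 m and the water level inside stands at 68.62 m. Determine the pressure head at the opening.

Total head h = 68.62 m (the water-surface elevation in the piezometer).
Pressure head ψ = h − z = 68.62 − (-17.10) = 85.72 m.

ψ ≈ 85.72 m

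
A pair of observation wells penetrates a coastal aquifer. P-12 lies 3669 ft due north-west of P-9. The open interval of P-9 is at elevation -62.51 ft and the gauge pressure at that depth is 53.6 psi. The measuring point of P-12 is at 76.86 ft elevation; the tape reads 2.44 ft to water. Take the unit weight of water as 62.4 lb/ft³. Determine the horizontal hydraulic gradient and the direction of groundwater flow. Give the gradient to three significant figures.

i ≈ 0.00361; groundwater flows toward the south-east

Pressure head at P-9: ψ = 144·P/γ = 144 × 53.6 / 62.4 = 123.69 ft.
Total head at P-9: h = z + ψ = -62.51 + 123.69 = 61.18 ft.
Total head at P-12: h = 76.86 − 2.44 = 74.42 ft.
Head difference: h(P-9) − h(P-12) = 61.18 − 74.42 = -13.24 ft.
Hydraulic gradient: i = |Δh| / L = 13.24 / 3669 = 0.00361.
Flow is from higher to lower head: from P-12 toward P-9, i.e. toward the south-east.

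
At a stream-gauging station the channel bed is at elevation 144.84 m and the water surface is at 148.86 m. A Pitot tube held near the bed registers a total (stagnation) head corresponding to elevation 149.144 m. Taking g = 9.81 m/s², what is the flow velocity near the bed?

v ≈ 2.36 m/s

Near the bed, under hydrostatic conditions, the piezometric head (z + ψ) equals the free-surface elevation, 148.86 m.
Velocity head = total − piezometric = 149.144 − 148.86 = 0.284 m.
v = √(2g·h_v) = √(2 × 9.81 × 0.284) = 2.36 m/s.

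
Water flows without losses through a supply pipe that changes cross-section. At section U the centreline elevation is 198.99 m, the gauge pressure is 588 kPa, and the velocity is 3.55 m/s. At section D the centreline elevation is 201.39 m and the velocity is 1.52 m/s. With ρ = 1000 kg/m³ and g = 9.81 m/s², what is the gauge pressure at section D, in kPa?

Pressure head at U: ψ₁ = P₁/(ρg) = 588×1000 / (1000 × 9.81) = 59.94 m.
Velocity heads: v₁²/2g = 3.55²/19.62 = 0.642 m; v₂²/2g = 1.52²/19.62 = 0.118 m.
Total head H = z₁ + ψ₁ + v₁²/2g = 198.99 + 59.94 + 0.642 = 259.57 m.
ψ₂ = H − z₂ − v₂²/2g = 259.57 − 201.39 − 0.118 = 58.06 m.
P₂ = ρgψ₂ = 1000 × 9.81 × 58.06 ≈ 570 kPa.

P₂ ≈ 570 kPa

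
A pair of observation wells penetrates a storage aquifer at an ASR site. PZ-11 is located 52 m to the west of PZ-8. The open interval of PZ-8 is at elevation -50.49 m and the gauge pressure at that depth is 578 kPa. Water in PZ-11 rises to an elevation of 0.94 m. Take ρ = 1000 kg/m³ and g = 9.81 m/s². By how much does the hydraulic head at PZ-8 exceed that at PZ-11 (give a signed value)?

Pressure head at PZ-8: ψ = P/(ρg) = 578×1000 / (1000 × 9.81) = 58.92 m.
Total head at PZ-8: h = z + ψ = -50.49 + 58.92 = 8.43 m.
Total head at PZ-11: h = 0.94 m (water level in the piezometer is the total head).
Head difference: h(PZ-8) − h(PZ-11) = 8.43 − 0.94 = 7.49 m.

Δh ≈ 7.49 m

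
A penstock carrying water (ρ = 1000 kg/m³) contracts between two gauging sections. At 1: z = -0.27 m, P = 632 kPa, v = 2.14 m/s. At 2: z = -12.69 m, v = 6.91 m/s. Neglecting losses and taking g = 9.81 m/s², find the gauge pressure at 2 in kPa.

Pressure head at 1: ψ₁ = P₁/(ρg) = 632×1000 / (1000 × 9.81) = 64.42 m.
Velocity heads: v₁²/2g = 2.14²/19.62 = 0.233 m; v₂²/2g = 6.91²/19.62 = 2.434 m.
Total head H = z₁ + ψ₁ + v₁²/2g = -0.27 + 64.42 + 0.233 = 64.38 m.
ψ₂ = H − z₂ − v₂²/2g = 64.38 − (-12.69) − 2.434 = 74.64 m.
P₂ = ρgψ₂ = 1000 × 9.81 × 74.64 ≈ 732 kPa.

P₂ ≈ 732 kPa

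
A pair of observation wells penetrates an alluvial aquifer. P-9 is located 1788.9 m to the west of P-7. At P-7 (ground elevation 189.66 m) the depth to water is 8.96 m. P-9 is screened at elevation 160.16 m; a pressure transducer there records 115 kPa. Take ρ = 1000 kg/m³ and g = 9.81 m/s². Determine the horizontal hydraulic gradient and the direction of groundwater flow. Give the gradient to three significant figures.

Total head at P-7: h = 189.66 − 8.96 = 180.70 m.
Pressure head at P-9: ψ = P/(ρg) = 115×1000 / (1000 × 9.81) = 11.72 m.
Total head at P-9: h = z + ψ = 160.16 + 11.72 = 171.88 m.
Head difference: h(P-7) − h(P-9) = 180.70 − 171.88 = 8.82 m.
Hydraulic gradient: i = |Δh| / L = 8.82 / 1788.9 = 0.00493.
Flow is from higher to lower head: from P-7 toward P-9, i.e. toward the west.

i ≈ 0.00493; groundwater flows toward the west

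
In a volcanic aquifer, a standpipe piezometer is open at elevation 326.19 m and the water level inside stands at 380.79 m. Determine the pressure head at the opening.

Total head h = 380.79 m (the water-surface elevation in the piezometer).
Pressure head ψ = h − z = 380.79 − 326.19 = 54.60 m.

ψ ≈ 54.60 m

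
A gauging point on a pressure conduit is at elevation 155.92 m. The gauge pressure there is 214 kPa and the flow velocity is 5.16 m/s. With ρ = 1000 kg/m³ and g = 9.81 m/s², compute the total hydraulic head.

h ≈ 179.09 m

Pressure head ψ = P/(ρg) = 214×1000 / (1000 × 9.81) = 21.81 m.
Velocity head = v²/(2g) = 5.16² / (2 × 9.81) = 1.357 m.
h = z + ψ + v²/(2g) = 155.92 + 21.81 + 1.357 = 179.09 m.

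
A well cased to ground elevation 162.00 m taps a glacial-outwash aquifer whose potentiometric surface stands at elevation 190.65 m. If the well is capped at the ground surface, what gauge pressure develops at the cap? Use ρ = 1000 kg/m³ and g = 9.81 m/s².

P ≈ 281 kPa

Head above the cap: Δh = 190.65 − 162.00 = 28.65 m.
P = ρgΔh = 1000 × 9.81 × 28.65 = 281056 Pa ≈ 281 kPa.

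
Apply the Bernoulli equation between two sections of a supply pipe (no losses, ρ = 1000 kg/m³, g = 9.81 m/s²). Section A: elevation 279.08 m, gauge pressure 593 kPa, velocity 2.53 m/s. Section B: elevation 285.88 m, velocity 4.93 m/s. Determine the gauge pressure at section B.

Pressure head at A: ψ₁ = P₁/(ρg) = 593×1000 / (1000 × 9.81) = 60.45 m.
Velocity heads: v₁²/2g = 2.53²/19.62 = 0.326 m; v₂²/2g = 4.93²/19.62 = 1.239 m.
Total head H = z₁ + ψ₁ + v₁²/2g = 279.08 + 60.45 + 0.326 = 339.86 m.
ψ₂ = H − z₂ − v₂²/2g = 339.86 − 285.88 − 1.239 = 52.74 m.
P₂ = ρgψ₂ = 1000 × 9.81 × 52.74 ≈ 517 kPa.

P₂ ≈ 517 kPa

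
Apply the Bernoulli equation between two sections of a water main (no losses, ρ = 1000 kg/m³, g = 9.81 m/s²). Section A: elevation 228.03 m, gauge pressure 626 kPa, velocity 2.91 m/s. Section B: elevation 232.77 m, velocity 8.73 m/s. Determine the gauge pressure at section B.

P₂ ≈ 546 kPa

Pressure head at A: ψ₁ = P₁/(ρg) = 626×1000 / (1000 × 9.81) = 63.81 m.
Velocity heads: v₁²/2g = 2.91²/19.62 = 0.432 m; v₂²/2g = 8.73²/19.62 = 3.884 m.
Total head H = z₁ + ψ₁ + v₁²/2g = 228.03 + 63.81 + 0.432 = 292.27 m.
ψ₂ = H − z₂ − v₂²/2g = 292.27 − 232.77 − 3.884 = 55.62 m.
P₂ = ρgψ₂ = 1000 × 9.81 × 55.62 ≈ 546 kPa.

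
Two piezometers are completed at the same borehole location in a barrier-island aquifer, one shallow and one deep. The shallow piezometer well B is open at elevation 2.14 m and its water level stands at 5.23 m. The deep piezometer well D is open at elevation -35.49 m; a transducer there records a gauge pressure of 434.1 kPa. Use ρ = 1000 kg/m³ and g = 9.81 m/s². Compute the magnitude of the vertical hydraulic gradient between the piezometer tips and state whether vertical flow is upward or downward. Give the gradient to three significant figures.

Total head at well B: h = 5.23 m (water level in the standpipe).
Pressure head at well D: ψ = P/(ρg) = 434.1×1000 / (1000 × 9.81) = 44.25 m.
Total head at well D: h = z + ψ = -35.49 + 44.25 = 8.76 m.
Δh = h(well B) − h(well D) = 5.23 − 8.76 = -3.53 m.
Vertical separation Δz = 2.14 − (-35.49) = 37.63 m.
|i_v| = |Δh| / Δz = 3.53 / 37.63 = 0.0938.
Head is higher in the deep piezometer, so vertical flow is upward (discharge condition).

|i_v| ≈ 0.0938; vertical flow is upward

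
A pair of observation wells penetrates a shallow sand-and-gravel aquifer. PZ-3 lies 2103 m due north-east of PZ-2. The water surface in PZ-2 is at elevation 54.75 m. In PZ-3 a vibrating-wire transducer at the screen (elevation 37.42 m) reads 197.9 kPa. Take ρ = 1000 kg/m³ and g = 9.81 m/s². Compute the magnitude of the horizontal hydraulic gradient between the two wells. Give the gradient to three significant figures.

i ≈ 0.00135

Total head at PZ-2: h = 54.75 m (water level in the piezometer is the total head).
Pressure head at PZ-3: ψ = P/(ρg) = 197.9×1000 / (1000 × 9.81) = 20.17 m.
Total head at PZ-3: h = z + ψ = 37.42 + 20.17 = 57.59 m.
Head difference: h(PZ-2) − h(PZ-3) = 54.75 − 57.59 = -2.84 m.
Hydraulic gradient: i = |Δh| / L = 2.84 / 2103 = 0.00135.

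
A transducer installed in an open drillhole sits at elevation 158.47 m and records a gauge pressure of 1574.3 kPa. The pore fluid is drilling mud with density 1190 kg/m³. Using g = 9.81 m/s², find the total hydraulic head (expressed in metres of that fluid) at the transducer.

ψ = P/(ρg) = 1574.3×1000 / (1190 × 9.81) = 134.86 m.
h = z + ψ = 158.47 + 134.86 = 293.33 m.

h ≈ 293.33 m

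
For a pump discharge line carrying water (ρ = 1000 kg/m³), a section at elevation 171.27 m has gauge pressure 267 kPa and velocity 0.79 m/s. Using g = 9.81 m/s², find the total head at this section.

Pressure head ψ = P/(ρg) = 267×1000 / (1000 × 9.81) = 27.22 m.
Velocity head = v²/(2g) = 0.79² / (2 × 9.81) = 0.032 m.
h = z + ψ + v²/(2g) = 171.27 + 27.22 + 0.032 = 198.52 m.

h ≈ 198.52 m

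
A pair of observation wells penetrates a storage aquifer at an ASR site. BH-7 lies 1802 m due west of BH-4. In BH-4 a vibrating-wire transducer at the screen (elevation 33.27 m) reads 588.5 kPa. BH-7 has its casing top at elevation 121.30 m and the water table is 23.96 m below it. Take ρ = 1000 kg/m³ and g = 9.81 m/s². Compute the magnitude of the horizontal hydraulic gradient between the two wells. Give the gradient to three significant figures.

i ≈ 0.00226

Pressure head at BH-4: ψ = P/(ρg) = 588.5×1000 / (1000 × 9.81) = 59.99 m.
Total head at BH-4: h = z + ψ = 33.27 + 59.99 = 93.26 m.
Total head at BH-7: h = 121.30 − 23.96 = 97.34 m.
Head difference: h(BH-4) − h(BH-7) = 93.26 − 97.34 = -4.08 m.
Hydraulic gradient: i = |Δh| / L = 4.08 / 1802 = 0.00226.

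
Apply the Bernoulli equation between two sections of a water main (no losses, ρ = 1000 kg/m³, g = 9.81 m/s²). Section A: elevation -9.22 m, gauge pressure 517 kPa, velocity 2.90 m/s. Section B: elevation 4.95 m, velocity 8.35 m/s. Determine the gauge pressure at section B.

P₂ ≈ 347 kPa

Pressure head at A: ψ₁ = P₁/(ρg) = 517×1000 / (1000 × 9.81) = 52.70 m.
Velocity heads: v₁²/2g = 2.90²/19.62 = 0.429 m; v₂²/2g = 8.35²/19.62 = 3.554 m.
Total head H = z₁ + ψ₁ + v₁²/2g = -9.22 + 52.70 + 0.429 = 43.91 m.
ψ₂ = H − z₂ − v₂²/2g = 43.91 − 4.95 − 3.554 = 35.41 m.
P₂ = ρgψ₂ = 1000 × 9.81 × 35.41 ≈ 347 kPa.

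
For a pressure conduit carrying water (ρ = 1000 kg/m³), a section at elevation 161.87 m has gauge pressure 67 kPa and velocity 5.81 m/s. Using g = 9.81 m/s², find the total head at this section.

Pressure head ψ = P/(ρg) = 67×1000 / (1000 × 9.81) = 6.83 m.
Velocity head = v²/(2g) = 5.81² / (2 × 9.81) = 1.720 m.
h = z + ψ + v²/(2g) = 161.87 + 6.83 + 1.720 = 170.42 m.

h ≈ 170.42 m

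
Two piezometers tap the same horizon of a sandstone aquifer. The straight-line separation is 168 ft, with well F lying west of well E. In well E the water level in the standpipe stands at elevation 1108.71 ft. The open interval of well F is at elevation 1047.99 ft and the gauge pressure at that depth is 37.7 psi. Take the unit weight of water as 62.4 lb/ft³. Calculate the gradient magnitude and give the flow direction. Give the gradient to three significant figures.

Total head at well E: h = 1108.71 ft (water level in the piezometer is the total head).
Pressure head at well F: ψ = 144·P/γ = 144 × 37.7 / 62.4 = 87.00 ft.
Total head at well F: h = z + ψ = 1047.99 + 87.00 = 1134.99 ft.
Head difference: h(well E) − h(well F) = 1108.71 − 1134.99 = -26.28 ft.
Hydraulic gradient: i = |Δh| / L = 26.28 / 168 = 0.156.
Flow is from higher to lower head: from well F toward well E, i.e. toward the east.

i ≈ 0.156; groundwater flows toward the east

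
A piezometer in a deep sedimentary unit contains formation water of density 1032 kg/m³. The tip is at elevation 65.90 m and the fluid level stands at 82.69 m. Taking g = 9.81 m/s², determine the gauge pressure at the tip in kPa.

P ≈ 170 kPa

Pressure head ψ = h − z = 82.69 − 65.90 = 16.79 m.
P = ρgψ = 1032 × 9.81 × 16.79 = 169981 Pa ≈ 170 kPa.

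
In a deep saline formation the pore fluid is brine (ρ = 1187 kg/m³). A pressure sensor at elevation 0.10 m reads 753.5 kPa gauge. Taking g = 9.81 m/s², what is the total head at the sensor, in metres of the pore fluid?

h ≈ 64.81 m

ψ = P/(ρg) = 753.5×1000 / (1187 × 9.81) = 64.71 m.
h = z + ψ = 0.10 + 64.71 = 64.81 m.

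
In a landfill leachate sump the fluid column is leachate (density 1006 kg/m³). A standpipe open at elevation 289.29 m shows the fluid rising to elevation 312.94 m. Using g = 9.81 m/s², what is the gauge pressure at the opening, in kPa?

Pressure head ψ = h − z = 312.94 − 289.29 = 23.65 m.
P = ρgψ = 1006 × 9.81 × 23.65 = 233399 Pa ≈ 233 kPa.

P ≈ 233 kPa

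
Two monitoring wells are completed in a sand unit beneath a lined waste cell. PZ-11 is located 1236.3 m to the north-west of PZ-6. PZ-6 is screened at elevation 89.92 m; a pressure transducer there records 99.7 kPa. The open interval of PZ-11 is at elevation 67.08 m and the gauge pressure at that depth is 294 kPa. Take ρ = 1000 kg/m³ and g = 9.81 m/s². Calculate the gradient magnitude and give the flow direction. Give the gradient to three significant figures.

i ≈ 0.00245; groundwater flows toward the north-west

Pressure head at PZ-6: ψ = P/(ρg) = 99.7×1000 / (1000 × 9.81) = 10.16 m.
Total head at PZ-6: h = z + ψ = 89.92 + 10.16 = 100.08 m.
Pressure head at PZ-11: ψ = P/(ρg) = 294×1000 / (1000 × 9.81) = 29.97 m.
Total head at PZ-11: h = z + ψ = 67.08 + 29.97 = 97.05 m.
Head difference: h(PZ-6) − h(PZ-11) = 100.08 − 97.05 = 3.03 m.
Hydraulic gradient: i = |Δh| / L = 3.03 / 1236.3 = 0.00245.
Flow is from higher to lower head: from PZ-6 toward PZ-11, i.e. toward the north-west.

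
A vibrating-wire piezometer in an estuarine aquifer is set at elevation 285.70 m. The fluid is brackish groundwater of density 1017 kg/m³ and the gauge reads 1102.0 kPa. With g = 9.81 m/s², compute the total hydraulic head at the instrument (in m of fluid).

ψ = P/(ρg) = 1102.0×1000 / (1017 × 9.81) = 110.46 m.
h = z + ψ = 285.70 + 110.46 = 396.16 m.

h ≈ 396.16 m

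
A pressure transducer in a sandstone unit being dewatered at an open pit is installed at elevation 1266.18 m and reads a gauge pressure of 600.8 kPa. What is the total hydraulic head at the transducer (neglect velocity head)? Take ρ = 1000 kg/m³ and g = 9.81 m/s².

h ≈ 1327.42 m

ψ = P/(ρg) = 600.8×1000 / (1000 × 9.81) = 61.24 m.
h = z + ψ = 1266.18 + 61.24 = 1327.42 m.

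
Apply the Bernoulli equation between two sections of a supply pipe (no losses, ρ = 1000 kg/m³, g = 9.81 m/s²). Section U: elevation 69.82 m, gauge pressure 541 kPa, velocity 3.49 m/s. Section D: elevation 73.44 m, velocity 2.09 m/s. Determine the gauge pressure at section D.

Pressure head at U: ψ₁ = P₁/(ρg) = 541×1000 / (1000 × 9.81) = 55.15 m.
Velocity heads: v₁²/2g = 3.49²/19.62 = 0.621 m; v₂²/2g = 2.09²/19.62 = 0.223 m.
Total head H = z₁ + ψ₁ + v₁²/2g = 69.82 + 55.15 + 0.621 = 125.59 m.
ψ₂ = H − z₂ − v₂²/2g = 125.59 − 73.44 − 0.223 = 51.93 m.
P₂ = ρgψ₂ = 1000 × 9.81 × 51.93 ≈ 509 kPa.

P₂ ≈ 509 kPa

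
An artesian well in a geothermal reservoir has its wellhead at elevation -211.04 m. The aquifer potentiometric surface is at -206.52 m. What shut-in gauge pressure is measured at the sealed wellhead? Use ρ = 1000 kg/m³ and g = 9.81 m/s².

P ≈ 44.3 kPa

Head above the cap: Δh = -206.52 − (-211.04) = 4.52 m.
P = ρgΔh = 1000 × 9.81 × 4.52 = 44341 Pa ≈ 44.3 kPa.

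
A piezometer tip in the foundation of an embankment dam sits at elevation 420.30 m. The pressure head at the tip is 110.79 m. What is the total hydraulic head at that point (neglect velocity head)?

h ≈ 531.09 m

h = z + ψ = 420.30 + 110.79 = 531.09 m.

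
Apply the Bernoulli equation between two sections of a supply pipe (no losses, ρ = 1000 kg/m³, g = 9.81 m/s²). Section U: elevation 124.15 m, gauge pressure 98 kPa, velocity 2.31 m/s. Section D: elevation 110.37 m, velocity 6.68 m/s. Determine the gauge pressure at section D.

Pressure head at U: ψ₁ = P₁/(ρg) = 98×1000 / (1000 × 9.81) = 9.99 m.
Velocity heads: v₁²/2g = 2.31²/19.62 = 0.272 m; v₂²/2g = 6.68²/19.62 = 2.274 m.
Total head H = z₁ + ψ₁ + v₁²/2g = 124.15 + 9.99 + 0.272 = 134.41 m.
ψ₂ = H − z₂ − v₂²/2g = 134.41 − 110.37 − 2.274 = 21.77 m.
P₂ = ρgψ₂ = 1000 × 9.81 × 21.77 ≈ 214 kPa.

P₂ ≈ 214 kPa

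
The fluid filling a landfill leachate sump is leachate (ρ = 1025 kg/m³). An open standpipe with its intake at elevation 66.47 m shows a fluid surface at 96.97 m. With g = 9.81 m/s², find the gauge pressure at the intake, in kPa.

Pressure head ψ = h − z = 96.97 − 66.47 = 30.50 m.
P = ρgψ = 1025 × 9.81 × 30.50 = 306685 Pa ≈ 307 kPa.

P ≈ 307 kPa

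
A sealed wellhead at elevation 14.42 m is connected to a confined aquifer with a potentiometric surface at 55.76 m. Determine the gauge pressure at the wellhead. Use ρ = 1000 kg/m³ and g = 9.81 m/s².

Head above the cap: Δh = 55.76 − 14.42 = 41.34 m.
P = ρgΔh = 1000 × 9.81 × 41.34 = 405545 Pa ≈ 406 kPa.

P ≈ 406 kPa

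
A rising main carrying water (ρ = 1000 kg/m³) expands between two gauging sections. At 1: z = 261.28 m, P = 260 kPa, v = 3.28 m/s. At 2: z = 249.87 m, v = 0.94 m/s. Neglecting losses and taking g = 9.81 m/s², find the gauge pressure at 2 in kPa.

Pressure head at 1: ψ₁ = P₁/(ρg) = 260×1000 / (1000 × 9.81) = 26.50 m.
Velocity heads: v₁²/2g = 3.28²/19.62 = 0.548 m; v₂²/2g = 0.94²/19.62 = 0.045 m.
Total head H = z₁ + ψ₁ + v₁²/2g = 261.28 + 26.50 + 0.548 = 288.33 m.
ψ₂ = H − z₂ − v₂²/2g = 288.33 − 249.87 − 0.045 = 38.41 m.
P₂ = ρgψ₂ = 1000 × 9.81 × 38.41 ≈ 377 kPa.

P₂ ≈ 377 kPa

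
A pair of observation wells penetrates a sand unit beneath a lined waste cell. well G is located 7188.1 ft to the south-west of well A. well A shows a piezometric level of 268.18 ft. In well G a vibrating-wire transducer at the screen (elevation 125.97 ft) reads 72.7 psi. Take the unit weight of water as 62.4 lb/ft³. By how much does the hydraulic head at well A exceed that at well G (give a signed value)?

Δh ≈ -25.56 ft

Total head at well A: h = 268.18 ft (water level in the piezometer is the total head).
Pressure head at well G: ψ = 144·P/γ = 144 × 72.7 / 62.4 = 167.77 ft.
Total head at well G: h = z + ψ = 125.97 + 167.77 = 293.74 ft.
Head difference: h(well A) − h(well G) = 268.18 − 293.74 = -25.56 ft.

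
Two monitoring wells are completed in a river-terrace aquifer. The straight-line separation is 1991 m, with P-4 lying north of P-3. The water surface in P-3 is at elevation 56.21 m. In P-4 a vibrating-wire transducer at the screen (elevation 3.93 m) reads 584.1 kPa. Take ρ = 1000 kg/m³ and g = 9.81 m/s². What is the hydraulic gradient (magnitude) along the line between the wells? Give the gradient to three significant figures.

Total head at P-3: h = 56.21 m (water level in the piezometer is the total head).
Pressure head at P-4: ψ = P/(ρg) = 584.1×1000 / (1000 × 9.81) = 59.54 m.
Total head at P-4: h = z + ψ = 3.93 + 59.54 = 63.47 m.
Head difference: h(P-3) − h(P-4) = 56.21 − 63.47 = -7.26 m.
Hydraulic gradient: i = |Δh| / L = 7.26 / 1991 = 0.00365.

i ≈ 0.00365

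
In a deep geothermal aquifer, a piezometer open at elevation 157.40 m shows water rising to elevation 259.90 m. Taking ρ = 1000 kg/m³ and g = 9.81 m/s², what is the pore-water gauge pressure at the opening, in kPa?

Pressure head ψ = h − z = 259.90 − 157.40 = 102.50 m.
P = ρgψ = 1000 × 9.81 × 102.50 = 1005525 Pa ≈ 1010 kPa.

P ≈ 1010 kPa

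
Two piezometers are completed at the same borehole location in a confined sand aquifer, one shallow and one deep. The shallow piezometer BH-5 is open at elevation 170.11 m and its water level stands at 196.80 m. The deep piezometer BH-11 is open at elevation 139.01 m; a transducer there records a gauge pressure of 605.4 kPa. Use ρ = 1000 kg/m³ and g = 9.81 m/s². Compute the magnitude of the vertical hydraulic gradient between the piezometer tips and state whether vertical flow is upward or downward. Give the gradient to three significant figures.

|i_v| ≈ 0.126; vertical flow is upward

Total head at BH-5: h = 196.80 m (water level in the standpipe).
Pressure head at BH-11: ψ = P/(ρg) = 605.4×1000 / (1000 × 9.81) = 61.71 m.
Total head at BH-11: h = z + ψ = 139.01 + 61.71 = 200.72 m.
Δh = h(BH-5) − h(BH-11) = 196.80 − 200.72 = -3.92 m.
Vertical separation Δz = 170.11 − 139.01 = 31.10 m.
|i_v| = |Δh| / Δz = 3.92 / 31.10 = 0.126.
Head is higher in the deep piezometer, so vertical flow is upward (discharge condition).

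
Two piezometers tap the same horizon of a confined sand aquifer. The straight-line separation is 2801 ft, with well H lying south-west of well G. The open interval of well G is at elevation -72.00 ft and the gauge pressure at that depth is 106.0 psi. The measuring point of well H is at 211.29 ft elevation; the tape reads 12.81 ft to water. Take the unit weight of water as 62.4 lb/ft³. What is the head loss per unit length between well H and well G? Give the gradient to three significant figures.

i ≈ 0.00923 ft/ft

Pressure head at well G: ψ = 144·P/γ = 144 × 106.0 / 62.4 = 244.62 ft.
Total head at well G: h = z + ψ = -72.00 + 244.62 = 172.62 ft.
Total head at well H: h = 211.29 − 12.81 = 198.48 ft.
Head difference: h(well G) − h(well H) = 172.62 − 198.48 = -25.86 ft.
Hydraulic gradient: i = |Δh| / L = 25.86 / 2801 = 0.00923.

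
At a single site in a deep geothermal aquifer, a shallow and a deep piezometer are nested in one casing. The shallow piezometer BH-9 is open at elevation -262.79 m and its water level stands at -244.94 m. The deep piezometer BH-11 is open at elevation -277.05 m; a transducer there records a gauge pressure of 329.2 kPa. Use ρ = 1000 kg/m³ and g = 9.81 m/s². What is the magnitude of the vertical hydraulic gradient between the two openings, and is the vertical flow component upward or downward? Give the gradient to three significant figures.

|i_v| ≈ 0.102; vertical flow is upward

Total head at BH-9: h = -244.94 m (water level in the standpipe).
Pressure head at BH-11: ψ = P/(ρg) = 329.2×1000 / (1000 × 9.81) = 33.56 m.
Total head at BH-11: h = z + ψ = -277.05 + 33.56 = -243.49 m.
Δh = h(BH-9) − h(BH-11) = -244.94 − (-243.49) = -1.45 m.
Vertical separation Δz = -262.79 − (-277.05) = 14.26 m.
|i_v| = |Δh| / Δz = 1.45 / 14.26 = 0.102.
Head is higher in the deep piezometer, so vertical flow is upward (discharge condition).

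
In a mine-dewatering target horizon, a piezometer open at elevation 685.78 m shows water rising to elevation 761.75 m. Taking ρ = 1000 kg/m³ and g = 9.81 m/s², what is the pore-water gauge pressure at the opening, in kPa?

P ≈ 745 kPa

Pressure head ψ = h − z = 761.75 − 685.78 = 75.97 m.
P = ρgψ = 1000 × 9.81 × 75.97 = 745266 Pa ≈ 745 kPa.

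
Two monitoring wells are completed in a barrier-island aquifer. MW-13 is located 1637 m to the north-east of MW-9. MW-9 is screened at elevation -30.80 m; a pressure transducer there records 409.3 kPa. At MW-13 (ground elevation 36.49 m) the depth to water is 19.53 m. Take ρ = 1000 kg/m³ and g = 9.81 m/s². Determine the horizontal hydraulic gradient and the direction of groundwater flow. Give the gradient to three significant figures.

Pressure head at MW-9: ψ = P/(ρg) = 409.3×1000 / (1000 × 9.81) = 41.72 m.
Total head at MW-9: h = z + ψ = -30.80 + 41.72 = 10.92 m.
Total head at MW-13: h = 36.49 − 19.53 = 16.96 m.
Head difference: h(MW-9) − h(MW-13) = 10.92 − 16.96 = -6.04 m.
Hydraulic gradient: i = |Δh| / L = 6.04 / 1637 = 0.00369.
Flow is from higher to lower head: from MW-13 toward MW-9, i.e. toward the south-west.

i ≈ 0.00369; groundwater flows toward the south-west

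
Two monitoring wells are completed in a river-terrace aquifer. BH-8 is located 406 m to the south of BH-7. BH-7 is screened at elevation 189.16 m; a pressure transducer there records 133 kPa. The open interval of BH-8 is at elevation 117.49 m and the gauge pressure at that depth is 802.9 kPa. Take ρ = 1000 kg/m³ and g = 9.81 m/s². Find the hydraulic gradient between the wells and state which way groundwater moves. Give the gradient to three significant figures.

Pressure head at BH-7: ψ = P/(ρg) = 133×1000 / (1000 × 9.81) = 13.56 m.
Total head at BH-7: h = z + ψ = 189.16 + 13.56 = 202.72 m.
Pressure head at BH-8: ψ = P/(ρg) = 802.9×1000 / (1000 × 9.81) = 81.85 m.
Total head at BH-8: h = z + ψ = 117.49 + 81.85 = 199.34 m.
Head difference: h(BH-7) − h(BH-8) = 202.72 − 199.34 = 3.38 m.
Hydraulic gradient: i = |Δh| / L = 3.38 / 406 = 0.00833.
Flow is from higher to lower head: from BH-7 toward BH-8, i.e. toward the south.

i ≈ 0.00833; groundwater flows toward the south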